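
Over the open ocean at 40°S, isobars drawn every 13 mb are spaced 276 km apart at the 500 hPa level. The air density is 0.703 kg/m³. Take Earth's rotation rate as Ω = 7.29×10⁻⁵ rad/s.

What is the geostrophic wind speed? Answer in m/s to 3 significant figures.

Coriolis parameter at 40°S:
f = 2Ω sin φ = 2 × 7.29×10⁻⁵ × sin 40° = 9.37×10⁻⁵ s⁻¹
Pressure gradient: |∂P/∂n| = 1300 Pa / 276000 m = 4.71×10⁻³ Pa/m
Geostrophic balance (pressure-gradient force = Coriolis force):
V_g = (1/(fρ)) |∂P/∂n| = 4.71×10⁻³ / (9.37×10⁻⁵ × 0.703) = 71.5 m/s

71.5 m/s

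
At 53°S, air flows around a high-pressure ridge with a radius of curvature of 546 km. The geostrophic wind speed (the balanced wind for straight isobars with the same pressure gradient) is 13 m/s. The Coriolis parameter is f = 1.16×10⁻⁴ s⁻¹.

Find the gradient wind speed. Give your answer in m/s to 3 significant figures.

Around a high, pressure-gradient force acts outward with centrifugal, so Coriolis balances both:
fV = (1/ρ)|∂P/∂n| + V²/R  →  V² − fR·V + fR·V_g = 0
With fR = 1.16×10⁻⁴ × 546×10³ m = 63.3 m/s:
V = [fR − √((fR)² − 4 fR V_g)]/2 = [63.3 − √(63.3² − 4×63.3×13)]/2 = 18.3 m/s
Supergeostrophic (V > V_g = 13 m/s), as expected around a high.

18.3 m/s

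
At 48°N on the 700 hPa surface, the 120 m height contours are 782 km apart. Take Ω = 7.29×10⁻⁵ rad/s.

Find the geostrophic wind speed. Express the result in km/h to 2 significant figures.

Coriolis parameter at 48°N:
f = 2Ω sin φ = 2 × 7.29×10⁻⁵ × sin 48° = 1.08×10⁻⁴ s⁻¹
Height gradient: |∂Z/∂n| = 120 m / 782000 m = 1.53×10⁻⁴
On a pressure surface, geostrophic balance gives V_g = (g/f)|∂Z/∂n|:
V_g = 9.81 × 1.53×10⁻⁴ / 1.08×10⁻⁴ = 13.9 m/s
Converting: 13.9 m/s × 3.6 = 50 km/h

50 km/h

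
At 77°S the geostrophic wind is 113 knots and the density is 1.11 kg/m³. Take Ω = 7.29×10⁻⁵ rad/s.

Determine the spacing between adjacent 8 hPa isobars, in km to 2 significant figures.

Coriolis parameter at 77°S:
f = 2Ω sin φ = 2 × 7.29×10⁻⁵ × sin 77° = 1.42×10⁻⁴ s⁻¹
Wind speed in SI: 113 knots = 58.1 m/s
Geostrophic balance rearranged: |∂P/∂n| = f ρ V_g
|∂P/∂n| = 1.42×10⁻⁴ × 1.11 × 58.1 = 9.17×10⁻³ Pa/m
Isobar spacing: Δn = ΔP/|∂P/∂n| = 800 Pa / 9.17×10⁻³ Pa/m = 87271 m ≈ 87 km

87 km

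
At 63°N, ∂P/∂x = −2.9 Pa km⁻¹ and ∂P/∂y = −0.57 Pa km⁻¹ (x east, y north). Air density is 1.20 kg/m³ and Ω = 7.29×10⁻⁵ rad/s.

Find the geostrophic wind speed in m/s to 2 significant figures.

19 m/s

Coriolis parameter at 63°N:
f = 2Ω sin φ = 2 × 7.29×10⁻⁵ × sin 63° = 1.30×10⁻⁴ s⁻¹
Component geostrophic relations (x east, y north):
u_g = −(1/(fρ)) ∂P/∂y,  v_g = (1/(fρ)) ∂P/∂x
u_g = −(−0.57×10⁻³)/(1.30×10⁻⁴ × 1.20) = 3.66 m/s;  v_g = (−2.9×10⁻³)/(1.30×10⁻⁴ × 1.20) = −18.6 m/s
|V_g| = √(u_g² + v_g²) = 19.0 m/s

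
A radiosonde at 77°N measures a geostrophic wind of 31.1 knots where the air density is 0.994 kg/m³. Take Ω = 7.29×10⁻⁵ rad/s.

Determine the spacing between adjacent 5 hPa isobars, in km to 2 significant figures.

220 km

Coriolis parameter at 77°N:
f = 2Ω sin φ = 2 × 7.29×10⁻⁵ × sin 77° = 1.42×10⁻⁴ s⁻¹
Wind speed in SI: 31.1 knots = 16.0 m/s
Geostrophic balance rearranged: |∂P/∂n| = f ρ V_g
|∂P/∂n| = 1.42×10⁻⁴ × 0.994 × 16.0 = 2.26×10⁻³ Pa/m
Isobar spacing: Δn = ΔP/|∂P/∂n| = 500 Pa / 2.26×10⁻³ Pa/m = 221311 m ≈ 220 km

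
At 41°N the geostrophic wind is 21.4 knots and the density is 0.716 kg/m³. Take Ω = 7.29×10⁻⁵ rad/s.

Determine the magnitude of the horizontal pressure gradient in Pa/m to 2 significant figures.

7.5×10⁻⁴ Pa/m

Coriolis parameter at 41°N:
f = 2Ω sin φ = 2 × 7.29×10⁻⁵ × sin 41° = 9.57×10⁻⁵ s⁻¹
Wind speed in SI: 21.4 knots = 11.0 m/s
Geostrophic balance rearranged: |∂P/∂n| = f ρ V_g
|∂P/∂n| = 9.57×10⁻⁵ × 0.716 × 11.0 = 7.54×10⁻⁴ Pa/m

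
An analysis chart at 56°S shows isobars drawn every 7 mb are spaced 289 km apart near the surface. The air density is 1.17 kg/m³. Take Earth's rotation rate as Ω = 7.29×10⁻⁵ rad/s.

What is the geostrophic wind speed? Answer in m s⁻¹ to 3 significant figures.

17.1 m s⁻¹

Coriolis parameter at 56°S:
f = 2Ω sin φ = 2 × 7.29×10⁻⁵ × sin 56° = 1.21×10⁻⁴ s⁻¹
Pressure gradient: |∂P/∂n| = 700 Pa / 289000 m = 2.42×10⁻³ Pa/m
Geostrophic balance (pressure-gradient force = Coriolis force):
V_g = (1/(fρ)) |∂P/∂n| = 2.42×10⁻³ / (1.21×10⁻⁴ × 1.17) = 17.1 m/s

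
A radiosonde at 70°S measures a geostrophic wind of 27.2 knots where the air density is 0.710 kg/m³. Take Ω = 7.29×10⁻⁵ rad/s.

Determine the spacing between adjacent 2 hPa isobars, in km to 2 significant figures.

150 km

Coriolis parameter at 70°S:
f = 2Ω sin φ = 2 × 7.29×10⁻⁵ × sin 70° = 1.37×10⁻⁴ s⁻¹
Wind speed in SI: 27.2 knots = 14.0 m/s
Geostrophic balance rearranged: |∂P/∂n| = f ρ V_g
|∂P/∂n| = 1.37×10⁻⁴ × 0.710 × 14.0 = 1.36×10⁻³ Pa/m
Isobar spacing: Δn = ΔP/|∂P/∂n| = 200 Pa / 1.36×10⁻³ Pa/m = 146934 m ≈ 150 km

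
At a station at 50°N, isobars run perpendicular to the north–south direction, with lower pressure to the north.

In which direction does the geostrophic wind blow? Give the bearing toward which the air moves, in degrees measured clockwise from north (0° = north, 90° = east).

The pressure-gradient force points toward the north (bearing 000°).
Geostrophic balance: in the Northern Hemisphere the Coriolis force deflects motion to the right, so the geostrophic wind blows 90° to the right of the pressure-gradient force (low pressure on the left).
Rotating 000° by 90° clockwise gives 090° — the wind blows toward the east.

090°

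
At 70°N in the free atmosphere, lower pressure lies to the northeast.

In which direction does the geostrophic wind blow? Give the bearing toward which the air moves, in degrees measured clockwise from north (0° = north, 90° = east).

135°

The pressure-gradient force points toward the northeast (bearing 045°).
Geostrophic balance: in the Northern Hemisphere the Coriolis force deflects motion to the right, so the geostrophic wind blows 90° to the right of the pressure-gradient force (low pressure on the left).
Rotating 045° by 90° clockwise gives 135° — the wind blows toward the southeast.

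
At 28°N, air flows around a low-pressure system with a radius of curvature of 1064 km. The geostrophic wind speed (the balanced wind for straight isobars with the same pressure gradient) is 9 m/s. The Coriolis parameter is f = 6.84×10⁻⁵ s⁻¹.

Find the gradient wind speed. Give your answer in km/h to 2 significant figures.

Around a low, centrifugal force acts outward with Coriolis, so pressure-gradient force balances both:
(1/ρ)|∂P/∂n| = fV + V²/R  →  V² + fR·V − fR·V_g = 0
With fR = 6.84×10⁻⁵ × 1064×10³ m = 72.8 m/s:
V = [−fR + √((fR)² + 4 fR V_g)]/2 = [−72.8 + √(72.8² + 4×72.8×9)]/2 = 8.1 m/s
Subgeostrophic (V < V_g = 9 m/s), as expected around a low.
Converting: 8.1 m/s × 3.6 = 29 km/h

29 km/h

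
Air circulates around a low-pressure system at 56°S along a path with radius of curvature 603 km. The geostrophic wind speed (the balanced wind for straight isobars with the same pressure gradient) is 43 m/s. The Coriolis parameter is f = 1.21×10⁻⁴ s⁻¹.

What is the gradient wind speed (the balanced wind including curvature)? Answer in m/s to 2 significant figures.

30 m/s

Around a low, centrifugal force acts outward with Coriolis, so pressure-gradient force balances both:
(1/ρ)|∂P/∂n| = fV + V²/R  →  V² + fR·V − fR·V_g = 0
With fR = 1.21×10⁻⁴ × 603×10³ m = 73.0 m/s:
V = [−fR + √((fR)² + 4 fR V_g)]/2 = [−73.0 + √(73.0² + 4×73.0×43)]/2 = 30.4 m/s
Subgeostrophic (V < V_g = 43 m/s), as expected around a low.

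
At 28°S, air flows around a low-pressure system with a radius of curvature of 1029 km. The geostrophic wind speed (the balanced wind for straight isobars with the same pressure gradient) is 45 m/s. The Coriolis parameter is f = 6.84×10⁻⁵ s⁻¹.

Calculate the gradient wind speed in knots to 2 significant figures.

61 knots

Around a low, centrifugal force acts outward with Coriolis, so pressure-gradient force balances both:
(1/ρ)|∂P/∂n| = fV + V²/R  →  V² + fR·V − fR·V_g = 0
With fR = 6.84×10⁻⁵ × 1029×10³ m = 70.4 m/s:
V = [−fR + √((fR)² + 4 fR V_g)]/2 = [−70.4 + √(70.4² + 4×70.4×45)]/2 = 31.2 m/s
Subgeostrophic (V < V_g = 45 m/s), as expected around a low.
Converting: 31.2 m/s × 1.944 = 61 knots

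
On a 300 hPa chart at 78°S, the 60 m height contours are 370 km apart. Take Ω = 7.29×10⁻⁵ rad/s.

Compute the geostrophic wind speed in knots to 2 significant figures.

22 knots

Coriolis parameter at 78°S:
f = 2Ω sin φ = 2 × 7.29×10⁻⁵ × sin 78° = 1.43×10⁻⁴ s⁻¹
Height gradient: |∂Z/∂n| = 60 m / 370000 m = 1.62×10⁻⁴
On a pressure surface, geostrophic balance gives V_g = (g/f)|∂Z/∂n|:
V_g = 9.81 × 1.62×10⁻⁴ / 1.43×10⁻⁴ = 11.2 m/s
Converting: 11.2 m/s × 1.944 = 22 knots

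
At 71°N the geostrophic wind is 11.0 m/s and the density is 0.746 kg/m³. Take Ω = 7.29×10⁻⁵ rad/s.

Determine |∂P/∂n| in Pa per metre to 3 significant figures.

Coriolis parameter at 71°N:
f = 2Ω sin φ = 2 × 7.29×10⁻⁵ × sin 71° = 1.38×10⁻⁴ s⁻¹
Geostrophic balance rearranged: |∂P/∂n| = f ρ V_g
|∂P/∂n| = 1.38×10⁻⁴ × 0.746 × 11.0 = 1.13×10⁻³ Pa/m

1.13×10⁻³ Pa/m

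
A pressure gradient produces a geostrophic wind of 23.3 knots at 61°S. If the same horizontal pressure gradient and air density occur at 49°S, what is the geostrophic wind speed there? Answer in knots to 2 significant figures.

27 knots

With the same pressure gradient and density, V_g ∝ 1/f ∝ 1/sin φ.
V₂ = V₁ · sin φ₁ / sin φ₂ = 23.3 × sin 61° / sin 49°
V₂ = 23.3 × 0.8746/0.7547 = 27 knots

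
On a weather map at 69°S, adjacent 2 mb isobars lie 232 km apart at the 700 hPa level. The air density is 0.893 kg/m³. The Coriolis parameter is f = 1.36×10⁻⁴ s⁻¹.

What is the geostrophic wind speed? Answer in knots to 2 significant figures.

Pressure gradient: |∂P/∂n| = 200 Pa / 232000 m = 8.62×10⁻⁴ Pa/m
Geostrophic balance (pressure-gradient force = Coriolis force):
V_g = (1/(fρ)) |∂P/∂n| = 8.62×10⁻⁴ / (1.36×10⁻⁴ × 0.893) = 7.10 m/s
Converting: 7.10 m/s × 1.944 = 14 knots

14 knots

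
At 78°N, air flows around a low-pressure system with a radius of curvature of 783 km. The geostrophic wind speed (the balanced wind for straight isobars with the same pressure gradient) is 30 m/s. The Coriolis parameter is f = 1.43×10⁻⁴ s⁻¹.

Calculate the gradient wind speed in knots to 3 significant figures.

Around a low, centrifugal force acts outward with Coriolis, so pressure-gradient force balances both:
(1/ρ)|∂P/∂n| = fV + V²/R  →  V² + fR·V − fR·V_g = 0
With fR = 1.43×10⁻⁴ × 783×10³ m = 112 m/s:
V = [−fR + √((fR)² + 4 fR V_g)]/2 = [−112 + √(112² + 4×112×30)]/2 = 24.6 m/s
Subgeostrophic (V < V_g = 30 m/s), as expected around a low.
Converting: 24.6 m/s × 1.944 = 47.8 knots

47.8 knots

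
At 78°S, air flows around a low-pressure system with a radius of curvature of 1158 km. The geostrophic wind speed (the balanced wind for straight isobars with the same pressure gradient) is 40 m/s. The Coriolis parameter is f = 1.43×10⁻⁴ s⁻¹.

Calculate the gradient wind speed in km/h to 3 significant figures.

120 km/h

Around a low, centrifugal force acts outward with Coriolis, so pressure-gradient force balances both:
(1/ρ)|∂P/∂n| = fV + V²/R  →  V² + fR·V − fR·V_g = 0
With fR = 1.43×10⁻⁴ × 1158×10³ m = 166 m/s:
V = [−fR + √((fR)² + 4 fR V_g)]/2 = [−166 + √(166² + 4×166×40)]/2 = 33.3 m/s
Subgeostrophic (V < V_g = 40 m/s), as expected around a low.
Converting: 33.3 m/s × 3.6 = 120 km/h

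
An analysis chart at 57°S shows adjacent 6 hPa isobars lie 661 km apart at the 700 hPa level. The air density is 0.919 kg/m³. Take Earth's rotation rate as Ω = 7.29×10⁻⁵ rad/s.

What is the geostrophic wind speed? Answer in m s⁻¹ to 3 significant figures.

8.08 m s⁻¹

Coriolis parameter at 57°S:
f = 2Ω sin φ = 2 × 7.29×10⁻⁵ × sin 57° = 1.22×10⁻⁴ s⁻¹
Pressure gradient: |∂P/∂n| = 600 Pa / 661000 m = 9.08×10⁻⁴ Pa/m
Geostrophic balance (pressure-gradient force = Coriolis force):
V_g = (1/(fρ)) |∂P/∂n| = 9.08×10⁻⁴ / (1.22×10⁻⁴ × 0.919) = 8.08 m/s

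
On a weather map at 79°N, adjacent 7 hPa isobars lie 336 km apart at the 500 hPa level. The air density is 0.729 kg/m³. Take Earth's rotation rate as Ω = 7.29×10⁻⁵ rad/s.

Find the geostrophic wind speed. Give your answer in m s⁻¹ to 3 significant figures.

20.0 m s⁻¹

Coriolis parameter at 79°N:
f = 2Ω sin φ = 2 × 7.29×10⁻⁵ × sin 79° = 1.43×10⁻⁴ s⁻¹
Pressure gradient: |∂P/∂n| = 700 Pa / 336000 m = 2.08×10⁻³ Pa/m
Geostrophic balance (pressure-gradient force = Coriolis force):
V_g = (1/(fρ)) |∂P/∂n| = 2.08×10⁻³ / (1.43×10⁻⁴ × 0.729) = 20.0 m/s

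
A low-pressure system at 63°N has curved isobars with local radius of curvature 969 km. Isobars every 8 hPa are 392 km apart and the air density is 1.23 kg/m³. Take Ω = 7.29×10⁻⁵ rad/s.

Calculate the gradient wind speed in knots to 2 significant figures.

23 knots

Coriolis parameter at 63°N:
f = 2Ω sin φ = 2 × 7.29×10⁻⁵ × sin 63° = 1.30×10⁻⁴ s⁻¹
Pressure gradient: |∂P/∂n| = 800 Pa / 392000 m = 2.04×10⁻³ Pa/m
Geostrophic speed: V_g = |∂P/∂n|/(fρ) = 2.04×10⁻³/(1.30×10⁻⁴ × 1.23) = 12.8 m/s
Around a low, centrifugal force acts outward with Coriolis, so pressure-gradient force balances both:
(1/ρ)|∂P/∂n| = fV + V²/R  →  V² + fR·V − fR·V_g = 0
With fR = 1.30×10⁻⁴ × 969×10³ m = 126 m/s:
V = [−fR + √((fR)² + 4 fR V_g)]/2 = [−126 + √(126² + 4×126×12.8)]/2 = 11.7 m/s
Subgeostrophic (V < V_g = 12.8 m/s), as expected around a low.
Converting: 11.7 m/s × 1.944 = 23 knots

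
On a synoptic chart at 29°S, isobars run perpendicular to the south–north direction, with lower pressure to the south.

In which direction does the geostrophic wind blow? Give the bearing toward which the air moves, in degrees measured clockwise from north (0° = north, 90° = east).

090°

The pressure-gradient force points toward the south (bearing 180°).
Geostrophic balance: in the Southern Hemisphere the Coriolis force deflects motion to the left, so the geostrophic wind blows 90° to the left of the pressure-gradient force (low pressure on the right).
Rotating 180° by 90° counterclockwise gives 090° — the wind blows toward the east.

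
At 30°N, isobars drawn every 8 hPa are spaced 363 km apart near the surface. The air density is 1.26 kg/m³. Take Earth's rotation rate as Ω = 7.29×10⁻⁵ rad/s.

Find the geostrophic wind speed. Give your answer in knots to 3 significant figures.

Coriolis parameter at 30°N:
f = 2Ω sin φ = 2 × 7.29×10⁻⁵ × sin 30° = 7.29×10⁻⁵ s⁻¹
Pressure gradient: |∂P/∂n| = 800 Pa / 363000 m = 2.20×10⁻³ Pa/m
Geostrophic balance (pressure-gradient force = Coriolis force):
V_g = (1/(fρ)) |∂P/∂n| = 2.20×10⁻³ / (7.29×10⁻⁵ × 1.26) = 24.0 m/s
Converting: 24.0 m/s × 1.944 = 46.6 knots

46.6 knots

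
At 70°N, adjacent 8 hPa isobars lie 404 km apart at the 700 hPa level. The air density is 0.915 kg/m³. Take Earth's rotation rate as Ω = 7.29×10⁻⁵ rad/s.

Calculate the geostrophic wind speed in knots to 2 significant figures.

Coriolis parameter at 70°N:
f = 2Ω sin φ = 2 × 7.29×10⁻⁵ × sin 70° = 1.37×10⁻⁴ s⁻¹
Pressure gradient: |∂P/∂n| = 800 Pa / 404000 m = 1.98×10⁻³ Pa/m
Geostrophic balance (pressure-gradient force = Coriolis force):
V_g = (1/(fρ)) |∂P/∂n| = 1.98×10⁻³ / (1.37×10⁻⁴ × 0.915) = 15.8 m/s
Converting: 15.8 m/s × 1.944 = 31 knots

31 knots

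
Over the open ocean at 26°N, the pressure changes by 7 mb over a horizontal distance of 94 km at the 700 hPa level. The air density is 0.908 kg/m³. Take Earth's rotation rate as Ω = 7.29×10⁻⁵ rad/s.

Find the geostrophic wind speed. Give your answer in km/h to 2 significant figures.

460 km/h

Coriolis parameter at 26°N:
f = 2Ω sin φ = 2 × 7.29×10⁻⁵ × sin 26° = 6.39×10⁻⁵ s⁻¹
Pressure gradient: |∂P/∂n| = 700 Pa / 94000 m = 7.45×10⁻³ Pa/m
Geostrophic balance (pressure-gradient force = Coriolis force):
V_g = (1/(fρ)) |∂P/∂n| = 7.45×10⁻³ / (6.39×10⁻⁵ × 0.908) = 128 m/s
Converting: 128 m/s × 3.6 = 460 km/h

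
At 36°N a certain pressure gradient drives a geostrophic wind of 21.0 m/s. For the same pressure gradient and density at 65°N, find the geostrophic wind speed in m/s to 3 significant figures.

With the same pressure gradient and density, V_g ∝ 1/f ∝ 1/sin φ.
V₂ = V₁ · sin φ₁ / sin φ₂ = 21.0 × sin 36° / sin 65°
V₂ = 21.0 × 0.5878/0.9063 = 13.6 m/s

13.6 m/s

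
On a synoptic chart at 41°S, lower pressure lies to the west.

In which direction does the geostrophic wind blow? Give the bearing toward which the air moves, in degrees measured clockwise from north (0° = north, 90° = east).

The pressure-gradient force points toward the west (bearing 270°).
Geostrophic balance: in the Southern Hemisphere the Coriolis force deflects motion to the left, so the geostrophic wind blows 90° to the left of the pressure-gradient force (low pressure on the right).
Rotating 270° by 90° counterclockwise gives 180° — the wind blows toward the south.

180°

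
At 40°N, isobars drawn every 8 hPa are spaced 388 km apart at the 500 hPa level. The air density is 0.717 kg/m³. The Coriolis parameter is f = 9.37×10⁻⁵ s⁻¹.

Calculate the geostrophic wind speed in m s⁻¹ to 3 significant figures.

30.7 m s⁻¹

Pressure gradient: |∂P/∂n| = 800 Pa / 388000 m = 2.06×10⁻³ Pa/m
Geostrophic balance (pressure-gradient force = Coriolis force):
V_g = (1/(fρ)) |∂P/∂n| = 2.06×10⁻³ / (9.37×10⁻⁵ × 0.717) = 30.7 m/s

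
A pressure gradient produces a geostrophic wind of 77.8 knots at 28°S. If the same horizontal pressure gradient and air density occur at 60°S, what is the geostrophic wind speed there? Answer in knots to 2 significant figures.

42 knots

With the same pressure gradient and density, V_g ∝ 1/f ∝ 1/sin φ.
V₂ = V₁ · sin φ₁ / sin φ₂ = 77.8 × sin 28° / sin 60°
V₂ = 77.8 × 0.4695/0.8660 = 42 knots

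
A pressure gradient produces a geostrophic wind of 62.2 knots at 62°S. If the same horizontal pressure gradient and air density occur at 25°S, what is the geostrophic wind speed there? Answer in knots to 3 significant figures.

With the same pressure gradient and density, V_g ∝ 1/f ∝ 1/sin φ.
V₂ = V₁ · sin φ₁ / sin φ₂ = 62.2 × sin 62° / sin 25°
V₂ = 62.2 × 0.8829/0.4226 = 130 knots

130 knots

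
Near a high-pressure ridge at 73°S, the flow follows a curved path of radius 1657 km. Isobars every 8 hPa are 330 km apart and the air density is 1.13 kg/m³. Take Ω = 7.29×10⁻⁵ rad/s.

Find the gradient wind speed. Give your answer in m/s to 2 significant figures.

Coriolis parameter at 73°S:
f = 2Ω sin φ = 2 × 7.29×10⁻⁵ × sin 73° = 1.39×10⁻⁴ s⁻¹
Pressure gradient: |∂P/∂n| = 800 Pa / 330000 m = 2.42×10⁻³ Pa/m
Geostrophic speed: V_g = |∂P/∂n|/(fρ) = 2.42×10⁻³/(1.39×10⁻⁴ × 1.13) = 15.4 m/s
Around a high, pressure-gradient force acts outward with centrifugal, so Coriolis balances both:
fV = (1/ρ)|∂P/∂n| + V²/R  →  V² − fR·V + fR·V_g = 0
With fR = 1.39×10⁻⁴ × 1657×10³ m = 231 m/s:
V = [fR − √((fR)² − 4 fR V_g)]/2 = [231 − √(231² − 4×231×15.4)]/2 = 16.6 m/s
Supergeostrophic (V > V_g = 15.4 m/s), as expected around a high.

17 m/s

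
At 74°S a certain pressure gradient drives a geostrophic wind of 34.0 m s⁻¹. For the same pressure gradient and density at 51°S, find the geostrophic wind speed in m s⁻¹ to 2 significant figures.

With the same pressure gradient and density, V_g ∝ 1/f ∝ 1/sin φ.
V₂ = V₁ · sin φ₁ / sin φ₂ = 34.0 × sin 74° / sin 51°
V₂ = 34.0 × 0.9613/0.7771 = 42 m s⁻¹

42 m s⁻¹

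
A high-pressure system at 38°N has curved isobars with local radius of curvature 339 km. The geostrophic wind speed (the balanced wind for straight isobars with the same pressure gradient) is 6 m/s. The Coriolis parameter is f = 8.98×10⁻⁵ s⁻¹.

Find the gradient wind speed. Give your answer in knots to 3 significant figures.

16.0 knots

Around a high, pressure-gradient force acts outward with centrifugal, so Coriolis balances both:
fV = (1/ρ)|∂P/∂n| + V²/R  →  V² − fR·V + fR·V_g = 0
With fR = 8.98×10⁻⁵ × 339×10³ m = 30.4 m/s:
V = [fR − √((fR)² − 4 fR V_g)]/2 = [30.4 − √(30.4² − 4×30.4×6)]/2 = 8.22 m/s
Supergeostrophic (V > V_g = 6 m/s), as expected around a high.
Converting: 8.22 m/s × 1.944 = 16.0 knots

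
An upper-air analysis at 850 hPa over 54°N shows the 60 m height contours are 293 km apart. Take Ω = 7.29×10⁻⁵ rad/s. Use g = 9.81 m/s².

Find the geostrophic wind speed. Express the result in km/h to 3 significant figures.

61.3 km/h

Coriolis parameter at 54°N:
f = 2Ω sin φ = 2 × 7.29×10⁻⁵ × sin 54° = 1.18×10⁻⁴ s⁻¹
Height gradient: |∂Z/∂n| = 60 m / 293000 m = 2.05×10⁻⁴
On a pressure surface, geostrophic balance gives V_g = (g/f)|∂Z/∂n|:
V_g = 9.81 × 2.05×10⁻⁴ / 1.18×10⁻⁴ = 17.0 m/s
Converting: 17.0 m/s × 3.6 = 61.3 km/h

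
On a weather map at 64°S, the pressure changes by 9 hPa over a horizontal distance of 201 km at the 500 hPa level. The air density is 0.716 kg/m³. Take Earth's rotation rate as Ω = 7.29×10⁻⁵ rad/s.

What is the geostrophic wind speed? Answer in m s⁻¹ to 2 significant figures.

48 m s⁻¹

Coriolis parameter at 64°S:
f = 2Ω sin φ = 2 × 7.29×10⁻⁵ × sin 64° = 1.31×10⁻⁴ s⁻¹
Pressure gradient: |∂P/∂n| = 900 Pa / 201000 m = 4.48×10⁻³ Pa/m
Geostrophic balance (pressure-gradient force = Coriolis force):
V_g = (1/(fρ)) |∂P/∂n| = 4.48×10⁻³ / (1.31×10⁻⁴ × 0.716) = 47.7 m/s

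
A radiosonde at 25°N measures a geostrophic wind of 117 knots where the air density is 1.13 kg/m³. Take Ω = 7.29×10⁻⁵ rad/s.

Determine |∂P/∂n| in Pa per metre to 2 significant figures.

4.2×10⁻³ Pa/m

Coriolis parameter at 25°N:
f = 2Ω sin φ = 2 × 7.29×10⁻⁵ × sin 25° = 6.16×10⁻⁵ s⁻¹
Wind speed in SI: 117 knots = 60.2 m/s
Geostrophic balance rearranged: |∂P/∂n| = f ρ V_g
|∂P/∂n| = 6.16×10⁻⁵ × 1.13 × 60.2 = 4.19×10⁻³ Pa/m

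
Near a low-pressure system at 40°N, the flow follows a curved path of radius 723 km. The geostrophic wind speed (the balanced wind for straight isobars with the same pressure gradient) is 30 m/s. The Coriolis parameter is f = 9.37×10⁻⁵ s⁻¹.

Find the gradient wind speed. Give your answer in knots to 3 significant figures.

43.8 knots

Around a low, centrifugal force acts outward with Coriolis, so pressure-gradient force balances both:
(1/ρ)|∂P/∂n| = fV + V²/R  →  V² + fR·V − fR·V_g = 0
With fR = 9.37×10⁻⁵ × 723×10³ m = 67.7 m/s:
V = [−fR + √((fR)² + 4 fR V_g)]/2 = [−67.7 + √(67.7² + 4×67.7×30)]/2 = 22.5 m/s
Subgeostrophic (V < V_g = 30 m/s), as expected around a low.
Converting: 22.5 m/s × 1.944 = 43.8 knots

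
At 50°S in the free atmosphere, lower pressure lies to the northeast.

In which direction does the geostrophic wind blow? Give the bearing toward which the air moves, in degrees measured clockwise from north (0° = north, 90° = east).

The pressure-gradient force points toward the northeast (bearing 045°).
Geostrophic balance: in the Southern Hemisphere the Coriolis force deflects motion to the left, so the geostrophic wind blows 90° to the left of the pressure-gradient force (low pressure on the right).
Rotating 045° by 90° counterclockwise gives 315° — the wind blows toward the northwest.

315°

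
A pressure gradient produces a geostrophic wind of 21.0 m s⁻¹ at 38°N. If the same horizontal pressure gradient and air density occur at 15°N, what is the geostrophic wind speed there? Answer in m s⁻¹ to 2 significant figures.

50 m s⁻¹

With the same pressure gradient and density, V_g ∝ 1/f ∝ 1/sin φ.
V₂ = V₁ · sin φ₁ / sin φ₂ = 21.0 × sin 38° / sin 15°
V₂ = 21.0 × 0.6157/0.2588 = 50 m s⁻¹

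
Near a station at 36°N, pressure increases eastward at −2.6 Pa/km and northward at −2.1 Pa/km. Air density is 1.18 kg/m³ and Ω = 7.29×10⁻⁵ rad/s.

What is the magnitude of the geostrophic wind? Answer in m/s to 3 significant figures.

Coriolis parameter at 36°N:
f = 2Ω sin φ = 2 × 7.29×10⁻⁵ × sin 36° = 8.57×10⁻⁵ s⁻¹
Component geostrophic relations (x east, y north):
u_g = −(1/(fρ)) ∂P/∂y,  v_g = (1/(fρ)) ∂P/∂x
u_g = −(−2.1×10⁻³)/(8.57×10⁻⁵ × 1.18) = 20.8 m/s;  v_g = (−2.6×10⁻³)/(8.57×10⁻⁵ × 1.18) = −25.7 m/s
|V_g| = √(u_g² + v_g²) = 33.0 m/s

33.0 m/s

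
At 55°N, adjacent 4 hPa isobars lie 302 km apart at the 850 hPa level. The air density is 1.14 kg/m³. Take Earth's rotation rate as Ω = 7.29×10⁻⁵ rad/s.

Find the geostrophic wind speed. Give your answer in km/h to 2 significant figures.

Coriolis parameter at 55°N:
f = 2Ω sin φ = 2 × 7.29×10⁻⁵ × sin 55° = 1.19×10⁻⁴ s⁻¹
Pressure gradient: |∂P/∂n| = 400 Pa / 302000 m = 1.32×10⁻³ Pa/m
Geostrophic balance (pressure-gradient force = Coriolis force):
V_g = (1/(fρ)) |∂P/∂n| = 1.32×10⁻³ / (1.19×10⁻⁴ × 1.14) = 9.73 m/s
Converting: 9.73 m/s × 3.6 = 35 km/h

35 km/h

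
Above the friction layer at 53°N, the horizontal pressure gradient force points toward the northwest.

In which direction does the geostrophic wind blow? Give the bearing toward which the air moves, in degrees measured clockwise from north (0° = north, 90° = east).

045°

The pressure-gradient force points toward the northwest (bearing 315°).
Geostrophic balance: in the Northern Hemisphere the Coriolis force deflects motion to the right, so the geostrophic wind blows 90° to the right of the pressure-gradient force (low pressure on the left).
Rotating 315° by 90° clockwise gives 045° — the wind blows toward the northeast.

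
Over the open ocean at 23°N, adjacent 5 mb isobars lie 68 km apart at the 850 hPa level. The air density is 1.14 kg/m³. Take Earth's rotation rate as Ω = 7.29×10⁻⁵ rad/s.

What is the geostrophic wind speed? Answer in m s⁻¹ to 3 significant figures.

Coriolis parameter at 23°N:
f = 2Ω sin φ = 2 × 7.29×10⁻⁵ × sin 23° = 5.70×10⁻⁵ s⁻¹
Pressure gradient: |∂P/∂n| = 500 Pa / 68000 m = 7.35×10⁻³ Pa/m
Geostrophic balance (pressure-gradient force = Coriolis force):
V_g = (1/(fρ)) |∂P/∂n| = 7.35×10⁻³ / (5.70×10⁻⁵ × 1.14) = 113 m/s

113 m s⁻¹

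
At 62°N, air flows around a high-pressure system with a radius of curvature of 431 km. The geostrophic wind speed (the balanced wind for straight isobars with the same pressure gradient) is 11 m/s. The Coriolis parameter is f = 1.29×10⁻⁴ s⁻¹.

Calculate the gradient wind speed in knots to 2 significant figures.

Around a high, pressure-gradient force acts outward with centrifugal, so Coriolis balances both:
fV = (1/ρ)|∂P/∂n| + V²/R  →  V² − fR·V + fR·V_g = 0
With fR = 1.29×10⁻⁴ × 431×10³ m = 55.6 m/s:
V = [fR − √((fR)² − 4 fR V_g)]/2 = [55.6 − √(55.6² − 4×55.6×11)]/2 = 15.1 m/s
Supergeostrophic (V > V_g = 11 m/s), as expected around a high.
Converting: 15.1 m/s × 1.944 = 29 knots

29 knots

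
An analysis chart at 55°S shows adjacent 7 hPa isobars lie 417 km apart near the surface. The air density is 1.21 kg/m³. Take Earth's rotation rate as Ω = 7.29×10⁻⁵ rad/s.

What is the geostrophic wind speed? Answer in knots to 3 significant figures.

22.6 knots

Coriolis parameter at 55°S:
f = 2Ω sin φ = 2 × 7.29×10⁻⁵ × sin 55° = 1.19×10⁻⁴ s⁻¹
Pressure gradient: |∂P/∂n| = 700 Pa / 417000 m = 1.68×10⁻³ Pa/m
Geostrophic balance (pressure-gradient force = Coriolis force):
V_g = (1/(fρ)) |∂P/∂n| = 1.68×10⁻³ / (1.19×10⁻⁴ × 1.21) = 11.6 m/s
Converting: 11.6 m/s × 1.944 = 22.6 knots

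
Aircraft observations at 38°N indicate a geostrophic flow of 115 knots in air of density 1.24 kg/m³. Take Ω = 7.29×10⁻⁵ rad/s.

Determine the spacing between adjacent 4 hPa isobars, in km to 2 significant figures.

Coriolis parameter at 38°N:
f = 2Ω sin φ = 2 × 7.29×10⁻⁵ × sin 38° = 8.98×10⁻⁵ s⁻¹
Wind speed in SI: 115 knots = 59.2 m/s
Geostrophic balance rearranged: |∂P/∂n| = f ρ V_g
|∂P/∂n| = 8.98×10⁻⁵ × 1.24 × 59.2 = 6.59×10⁻³ Pa/m
Isobar spacing: Δn = ΔP/|∂P/∂n| = 400 Pa / 6.59×10⁻³ Pa/m = 60744 m ≈ 61 km

61 km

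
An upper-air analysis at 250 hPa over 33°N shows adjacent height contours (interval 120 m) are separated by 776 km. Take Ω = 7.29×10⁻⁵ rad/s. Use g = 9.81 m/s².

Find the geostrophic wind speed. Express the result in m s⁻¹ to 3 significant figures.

19.1 m s⁻¹

Coriolis parameter at 33°N:
f = 2Ω sin φ = 2 × 7.29×10⁻⁵ × sin 33° = 7.94×10⁻⁵ s⁻¹
Height gradient: |∂Z/∂n| = 120 m / 776000 m = 1.55×10⁻⁴
On a pressure surface, geostrophic balance gives V_g = (g/f)|∂Z/∂n|:
V_g = 9.81 × 1.55×10⁻⁴ / 7.94×10⁻⁵ = 19.1 m/s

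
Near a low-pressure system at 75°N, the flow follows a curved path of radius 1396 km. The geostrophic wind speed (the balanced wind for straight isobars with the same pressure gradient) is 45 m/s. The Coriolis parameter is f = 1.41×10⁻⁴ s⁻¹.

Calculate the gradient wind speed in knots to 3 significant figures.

73.4 knots

Around a low, centrifugal force acts outward with Coriolis, so pressure-gradient force balances both:
(1/ρ)|∂P/∂n| = fV + V²/R  →  V² + fR·V − fR·V_g = 0
With fR = 1.41×10⁻⁴ × 1396×10³ m = 197 m/s:
V = [−fR + √((fR)² + 4 fR V_g)]/2 = [−197 + √(197² + 4×197×45)]/2 = 37.8 m/s
Subgeostrophic (V < V_g = 45 m/s), as expected around a low.
Converting: 37.8 m/s × 1.944 = 73.4 knots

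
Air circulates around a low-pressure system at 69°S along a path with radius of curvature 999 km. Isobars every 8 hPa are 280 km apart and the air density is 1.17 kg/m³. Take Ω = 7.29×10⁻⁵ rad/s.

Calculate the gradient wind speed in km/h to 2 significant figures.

58 km/h

Coriolis parameter at 69°S:
f = 2Ω sin φ = 2 × 7.29×10⁻⁵ × sin 69° = 1.36×10⁻⁴ s⁻¹
Pressure gradient: |∂P/∂n| = 800 Pa / 280000 m = 2.86×10⁻³ Pa/m
Geostrophic speed: V_g = |∂P/∂n|/(fρ) = 2.86×10⁻³/(1.36×10⁻⁴ × 1.17) = 17.9 m/s
Around a low, centrifugal force acts outward with Coriolis, so pressure-gradient force balances both:
(1/ρ)|∂P/∂n| = fV + V²/R  →  V² + fR·V − fR·V_g = 0
With fR = 1.36×10⁻⁴ × 999×10³ m = 136 m/s:
V = [−fR + √((fR)² + 4 fR V_g)]/2 = [−136 + √(136² + 4×136×17.9)]/2 = 16 m/s
Subgeostrophic (V < V_g = 17.9 m/s), as expected around a low.
Converting: 16 m/s × 3.6 = 58 km/h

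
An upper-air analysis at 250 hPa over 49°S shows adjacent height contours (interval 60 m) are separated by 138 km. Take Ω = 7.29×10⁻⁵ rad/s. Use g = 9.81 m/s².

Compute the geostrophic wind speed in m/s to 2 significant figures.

39 m/s

Coriolis parameter at 49°S:
f = 2Ω sin φ = 2 × 7.29×10⁻⁵ × sin 49° = 1.10×10⁻⁴ s⁻¹
Height gradient: |∂Z/∂n| = 60 m / 138000 m = 4.35×10⁻⁴
On a pressure surface, geostrophic balance gives V_g = (g/f)|∂Z/∂n|:
V_g = 9.81 × 4.35×10⁻⁴ / 1.10×10⁻⁴ = 38.8 m/s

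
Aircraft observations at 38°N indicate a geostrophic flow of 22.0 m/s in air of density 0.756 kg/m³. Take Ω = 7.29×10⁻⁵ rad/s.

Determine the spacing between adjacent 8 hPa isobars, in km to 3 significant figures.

536 km

Coriolis parameter at 38°N:
f = 2Ω sin φ = 2 × 7.29×10⁻⁵ × sin 38° = 8.98×10⁻⁵ s⁻¹
Geostrophic balance rearranged: |∂P/∂n| = f ρ V_g
|∂P/∂n| = 8.98×10⁻⁵ × 0.756 × 22.0 = 1.49×10⁻³ Pa/m
Isobar spacing: Δn = ΔP/|∂P/∂n| = 800 Pa / 1.49×10⁻³ Pa/m = 535853 m ≈ 536 km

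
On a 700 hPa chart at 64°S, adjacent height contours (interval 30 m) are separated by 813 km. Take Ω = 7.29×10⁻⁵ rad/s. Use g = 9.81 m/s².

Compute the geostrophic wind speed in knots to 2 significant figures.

Coriolis parameter at 64°S:
f = 2Ω sin φ = 2 × 7.29×10⁻⁵ × sin 64° = 1.31×10⁻⁴ s⁻¹
Height gradient: |∂Z/∂n| = 30 m / 813000 m = 3.69×10⁻⁵
On a pressure surface, geostrophic balance gives V_g = (g/f)|∂Z/∂n|:
V_g = 9.81 × 3.69×10⁻⁵ / 1.31×10⁻⁴ = 2.76 m/s
Converting: 2.76 m/s × 1.944 = 5.4 knots

5.4 knots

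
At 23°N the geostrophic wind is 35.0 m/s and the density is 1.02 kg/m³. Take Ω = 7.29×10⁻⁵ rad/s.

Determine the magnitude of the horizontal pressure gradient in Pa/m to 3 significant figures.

2.03×10⁻³ Pa/m

Coriolis parameter at 23°N:
f = 2Ω sin φ = 2 × 7.29×10⁻⁵ × sin 23° = 5.70×10⁻⁵ s⁻¹
Geostrophic balance rearranged: |∂P/∂n| = f ρ V_g
|∂P/∂n| = 5.70×10⁻⁵ × 1.02 × 35.0 = 2.03×10⁻³ Pa/m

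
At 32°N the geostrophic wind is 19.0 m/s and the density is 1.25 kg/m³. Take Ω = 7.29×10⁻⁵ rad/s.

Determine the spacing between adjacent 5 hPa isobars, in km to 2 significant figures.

Coriolis parameter at 32°N:
f = 2Ω sin φ = 2 × 7.29×10⁻⁵ × sin 32° = 7.73×10⁻⁵ s⁻¹
Geostrophic balance rearranged: |∂P/∂n| = f ρ V_g
|∂P/∂n| = 7.73×10⁻⁵ × 1.25 × 19.0 = 1.83×10⁻³ Pa/m
Isobar spacing: Δn = ΔP/|∂P/∂n| = 500 Pa / 1.83×10⁻³ Pa/m = 272483 m ≈ 270 km

270 km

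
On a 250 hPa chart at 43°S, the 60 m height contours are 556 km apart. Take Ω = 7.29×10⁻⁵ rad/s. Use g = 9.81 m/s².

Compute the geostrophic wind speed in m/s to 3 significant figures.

10.6 m/s

Coriolis parameter at 43°S:
f = 2Ω sin φ = 2 × 7.29×10⁻⁵ × sin 43° = 9.94×10⁻⁵ s⁻¹
Height gradient: |∂Z/∂n| = 60 m / 556000 m = 1.08×10⁻⁴
On a pressure surface, geostrophic balance gives V_g = (g/f)|∂Z/∂n|:
V_g = 9.81 × 1.08×10⁻⁴ / 9.94×10⁻⁵ = 10.6 m/s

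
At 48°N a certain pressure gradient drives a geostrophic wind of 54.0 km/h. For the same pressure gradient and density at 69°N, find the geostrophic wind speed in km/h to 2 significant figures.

With the same pressure gradient and density, V_g ∝ 1/f ∝ 1/sin φ.
V₂ = V₁ · sin φ₁ / sin φ₂ = 54.0 × sin 48° / sin 69°
V₂ = 54.0 × 0.7431/0.9336 = 43 km/h

43 km/h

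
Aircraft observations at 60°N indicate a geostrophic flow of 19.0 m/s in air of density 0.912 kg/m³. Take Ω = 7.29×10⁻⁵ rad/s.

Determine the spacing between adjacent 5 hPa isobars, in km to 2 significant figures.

Coriolis parameter at 60°N:
f = 2Ω sin φ = 2 × 7.29×10⁻⁵ × sin 60° = 1.26×10⁻⁴ s⁻¹
Geostrophic balance rearranged: |∂P/∂n| = f ρ V_g
|∂P/∂n| = 1.26×10⁻⁴ × 0.912 × 19.0 = 2.19×10⁻³ Pa/m
Isobar spacing: Δn = ΔP/|∂P/∂n| = 500 Pa / 2.19×10⁻³ Pa/m = 228525 m ≈ 230 km

230 km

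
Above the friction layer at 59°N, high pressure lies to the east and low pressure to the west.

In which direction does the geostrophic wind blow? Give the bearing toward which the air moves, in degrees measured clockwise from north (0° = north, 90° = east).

The pressure-gradient force points toward the west (bearing 270°).
Geostrophic balance: in the Northern Hemisphere the Coriolis force deflects motion to the right, so the geostrophic wind blows 90° to the right of the pressure-gradient force (low pressure on the left).
Rotating 270° by 90° clockwise gives 000° — the wind blows toward the north.

000°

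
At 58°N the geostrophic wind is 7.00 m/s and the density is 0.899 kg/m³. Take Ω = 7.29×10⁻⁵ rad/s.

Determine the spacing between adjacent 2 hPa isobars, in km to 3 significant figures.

Coriolis parameter at 58°N:
f = 2Ω sin φ = 2 × 7.29×10⁻⁵ × sin 58° = 1.24×10⁻⁴ s⁻¹
Geostrophic balance rearranged: |∂P/∂n| = f ρ V_g
|∂P/∂n| = 1.24×10⁻⁴ × 0.899 × 7.00 = 7.78×10⁻⁴ Pa/m
Isobar spacing: Δn = ΔP/|∂P/∂n| = 200 Pa / 7.78×10⁻⁴ Pa/m = 257036 m ≈ 257 km

257 km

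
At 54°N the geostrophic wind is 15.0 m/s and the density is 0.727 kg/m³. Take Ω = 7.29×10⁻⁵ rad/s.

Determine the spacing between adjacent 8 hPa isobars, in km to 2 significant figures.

Coriolis parameter at 54°N:
f = 2Ω sin φ = 2 × 7.29×10⁻⁵ × sin 54° = 1.18×10⁻⁴ s⁻¹
Geostrophic balance rearranged: |∂P/∂n| = f ρ V_g
|∂P/∂n| = 1.18×10⁻⁴ × 0.727 × 15.0 = 1.29×10⁻³ Pa/m
Isobar spacing: Δn = ΔP/|∂P/∂n| = 800 Pa / 1.29×10⁻³ Pa/m = 621941 m ≈ 620 km

620 km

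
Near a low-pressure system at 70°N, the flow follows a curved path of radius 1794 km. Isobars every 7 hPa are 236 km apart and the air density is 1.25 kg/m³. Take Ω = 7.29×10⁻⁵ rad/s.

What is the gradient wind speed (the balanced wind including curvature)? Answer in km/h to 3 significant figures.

Coriolis parameter at 70°N:
f = 2Ω sin φ = 2 × 7.29×10⁻⁵ × sin 70° = 1.37×10⁻⁴ s⁻¹
Pressure gradient: |∂P/∂n| = 700 Pa / 236000 m = 2.97×10⁻³ Pa/m
Geostrophic speed: V_g = |∂P/∂n|/(fρ) = 2.97×10⁻³/(1.37×10⁻⁴ × 1.25) = 17.3 m/s
Around a low, centrifugal force acts outward with Coriolis, so pressure-gradient force balances both:
(1/ρ)|∂P/∂n| = fV + V²/R  →  V² + fR·V − fR·V_g = 0
With fR = 1.37×10⁻⁴ × 1794×10³ m = 246 m/s:
V = [−fR + √((fR)² + 4 fR V_g)]/2 = [−246 + √(246² + 4×246×17.3)]/2 = 16.2 m/s
Subgeostrophic (V < V_g = 17.3 m/s), as expected around a low.
Converting: 16.2 m/s × 3.6 = 58.5 km/h

58.5 km/h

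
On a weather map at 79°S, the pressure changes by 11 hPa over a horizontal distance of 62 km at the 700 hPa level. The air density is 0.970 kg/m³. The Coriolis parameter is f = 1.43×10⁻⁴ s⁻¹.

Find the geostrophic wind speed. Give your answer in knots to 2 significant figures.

Pressure gradient: |∂P/∂n| = 1100 Pa / 62000 m = 1.77×10⁻² Pa/m
Geostrophic balance (pressure-gradient force = Coriolis force):
V_g = (1/(fρ)) |∂P/∂n| = 1.77×10⁻² / (1.43×10⁻⁴ × 0.970) = 128 m/s
Converting: 128 m/s × 1.944 = 250 knots

250 knots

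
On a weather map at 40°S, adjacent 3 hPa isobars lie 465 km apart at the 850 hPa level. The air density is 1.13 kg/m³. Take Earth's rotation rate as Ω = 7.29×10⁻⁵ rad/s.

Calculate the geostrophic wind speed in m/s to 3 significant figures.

6.09 m/s

Coriolis parameter at 40°S:
f = 2Ω sin φ = 2 × 7.29×10⁻⁵ × sin 40° = 9.37×10⁻⁵ s⁻¹
Pressure gradient: |∂P/∂n| = 300 Pa / 465000 m = 6.45×10⁻⁴ Pa/m
Geostrophic balance (pressure-gradient force = Coriolis force):
V_g = (1/(fρ)) |∂P/∂n| = 6.45×10⁻⁴ / (9.37×10⁻⁵ × 1.13) = 6.09 m/s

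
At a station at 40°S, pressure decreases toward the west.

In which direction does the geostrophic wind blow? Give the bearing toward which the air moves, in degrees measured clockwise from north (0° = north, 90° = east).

180°

The pressure-gradient force points toward the west (bearing 270°).
Geostrophic balance: in the Southern Hemisphere the Coriolis force deflects motion to the left, so the geostrophic wind blows 90° to the left of the pressure-gradient force (low pressure on the right).
Rotating 270° by 90° counterclockwise gives 180° — the wind blows toward the south.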